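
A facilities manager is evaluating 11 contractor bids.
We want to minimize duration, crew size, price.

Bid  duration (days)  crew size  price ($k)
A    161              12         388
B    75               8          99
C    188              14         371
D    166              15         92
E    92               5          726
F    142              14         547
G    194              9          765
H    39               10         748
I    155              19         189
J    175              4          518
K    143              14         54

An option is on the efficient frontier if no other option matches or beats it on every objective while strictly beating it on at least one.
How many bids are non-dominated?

A: dominated by B (duration 75≤161, crew size 8≤12, price 99≤388).
B: not dominated.
C: dominated by B (duration 75≤188, crew size 8≤14, price 99≤371).
D: dominated by K (duration 143≤166, crew size 14≤15, price 54≤92).
E: not dominated.
F: dominated by B (duration 75≤142, crew size 8≤14, price 99≤547).
G: dominated by B (duration 75≤194, crew size 8≤9, price 99≤765).
H: not dominated (best duration).
I: dominated by B (duration 75≤155, crew size 8≤19, price 99≤189).
J: not dominated (best crew size).
K: not dominated (best price).
Pareto-optimal: B, E, H, J, K → 5.

5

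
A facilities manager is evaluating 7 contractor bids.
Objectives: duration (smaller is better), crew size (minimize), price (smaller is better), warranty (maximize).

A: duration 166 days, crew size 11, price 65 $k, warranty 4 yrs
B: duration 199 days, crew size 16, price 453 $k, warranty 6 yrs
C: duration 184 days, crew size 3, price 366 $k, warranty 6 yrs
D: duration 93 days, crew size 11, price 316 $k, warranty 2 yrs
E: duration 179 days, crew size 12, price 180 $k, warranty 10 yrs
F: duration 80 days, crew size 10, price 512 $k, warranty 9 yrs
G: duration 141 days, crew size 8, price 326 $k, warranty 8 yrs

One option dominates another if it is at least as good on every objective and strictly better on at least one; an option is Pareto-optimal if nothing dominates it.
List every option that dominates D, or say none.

A: worse on duration (166 vs 93).
B: worse on duration (199 vs 93).
C: worse on duration (184 vs 93).
E: worse on duration (179 vs 93).
F: worse on price (512 vs 316).
G: worse on duration (141 vs 93).
No option dominates D.

none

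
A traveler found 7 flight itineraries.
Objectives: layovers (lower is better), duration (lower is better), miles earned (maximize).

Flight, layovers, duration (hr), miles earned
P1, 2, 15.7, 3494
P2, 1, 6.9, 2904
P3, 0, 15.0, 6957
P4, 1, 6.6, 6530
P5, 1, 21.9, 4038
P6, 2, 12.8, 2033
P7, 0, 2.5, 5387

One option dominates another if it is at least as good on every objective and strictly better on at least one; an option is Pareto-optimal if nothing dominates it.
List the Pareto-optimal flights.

P3, P4, P7

P1: dominated by P3 (layovers 0≤2, duration 15.0≤15.7, miles earned 6957≥3494).
P2: dominated by P4 (layovers 1≤1, duration 6.6≤6.9, miles earned 6530≥2904).
P3: not dominated (best miles earned).
P4: not dominated.
P5: dominated by P3 (layovers 0≤1, duration 15.0≤21.9, miles earned 6957≥4038).
P6: dominated by P2 (layovers 1≤2, duration 6.9≤12.8, miles earned 2904≥2033).
P7: not dominated (best duration).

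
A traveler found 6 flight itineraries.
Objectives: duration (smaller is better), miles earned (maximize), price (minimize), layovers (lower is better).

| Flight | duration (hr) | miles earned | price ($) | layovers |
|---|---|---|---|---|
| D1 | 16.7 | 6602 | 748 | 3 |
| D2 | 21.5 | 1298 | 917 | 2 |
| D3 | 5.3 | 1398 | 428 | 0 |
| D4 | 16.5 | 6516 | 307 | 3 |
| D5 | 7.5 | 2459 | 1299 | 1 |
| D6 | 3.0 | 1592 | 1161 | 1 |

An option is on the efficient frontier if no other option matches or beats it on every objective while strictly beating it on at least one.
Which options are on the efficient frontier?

D1: not dominated (best miles earned).
D2: dominated by D3 (duration 5.3≤21.5, miles earned 1398≥1298, price 428≤917, layovers 0≤2).
D3: not dominated (best layovers).
D4: not dominated (best price).
D5: not dominated.
D6: not dominated (best duration).

D1, D3, D4, D5, D6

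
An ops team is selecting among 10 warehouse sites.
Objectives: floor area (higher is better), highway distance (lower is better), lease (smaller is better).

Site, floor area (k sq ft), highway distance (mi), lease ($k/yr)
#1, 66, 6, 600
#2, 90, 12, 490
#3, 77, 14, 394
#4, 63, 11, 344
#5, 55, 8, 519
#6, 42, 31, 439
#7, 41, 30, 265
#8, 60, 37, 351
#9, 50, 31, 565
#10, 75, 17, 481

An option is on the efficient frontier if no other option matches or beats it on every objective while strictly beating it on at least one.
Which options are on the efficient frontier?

#1, #2, #3, #4, #5, #7

#1: not dominated (best highway distance).
#2: not dominated (best floor area).
#3: not dominated.
#4: not dominated.
#5: not dominated.
#6: dominated by #3 (floor area 77≥42, highway distance 14≤31, lease 394≤439).
#7: not dominated (best lease).
#8: dominated by #4 (floor area 63≥60, highway distance 11≤37, lease 344≤351).
#9: dominated by #2 (floor area 90≥50, highway distance 12≤31, lease 490≤565).
#10: dominated by #3 (floor area 77≥75, highway distance 14≤17, lease 394≤481).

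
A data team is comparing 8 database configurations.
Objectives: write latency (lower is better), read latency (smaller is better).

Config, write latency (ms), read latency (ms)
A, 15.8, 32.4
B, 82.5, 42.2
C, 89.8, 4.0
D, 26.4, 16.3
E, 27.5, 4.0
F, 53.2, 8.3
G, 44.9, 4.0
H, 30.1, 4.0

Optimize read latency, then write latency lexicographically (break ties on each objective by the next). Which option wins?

First minimize read latency: best is 4.0, kept {C, E, G, H}.
Then minimize write latency: best is 27.5, kept {E}.

E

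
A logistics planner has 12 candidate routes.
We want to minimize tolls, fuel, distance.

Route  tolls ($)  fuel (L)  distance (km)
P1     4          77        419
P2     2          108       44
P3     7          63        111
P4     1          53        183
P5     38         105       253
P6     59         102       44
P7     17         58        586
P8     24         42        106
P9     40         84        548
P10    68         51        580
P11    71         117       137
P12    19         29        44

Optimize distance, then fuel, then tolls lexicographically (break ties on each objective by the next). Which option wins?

First minimize distance: best is 44, kept {P2, P6, P12}.
Then minimize fuel: best is 29, kept {P12}.

P12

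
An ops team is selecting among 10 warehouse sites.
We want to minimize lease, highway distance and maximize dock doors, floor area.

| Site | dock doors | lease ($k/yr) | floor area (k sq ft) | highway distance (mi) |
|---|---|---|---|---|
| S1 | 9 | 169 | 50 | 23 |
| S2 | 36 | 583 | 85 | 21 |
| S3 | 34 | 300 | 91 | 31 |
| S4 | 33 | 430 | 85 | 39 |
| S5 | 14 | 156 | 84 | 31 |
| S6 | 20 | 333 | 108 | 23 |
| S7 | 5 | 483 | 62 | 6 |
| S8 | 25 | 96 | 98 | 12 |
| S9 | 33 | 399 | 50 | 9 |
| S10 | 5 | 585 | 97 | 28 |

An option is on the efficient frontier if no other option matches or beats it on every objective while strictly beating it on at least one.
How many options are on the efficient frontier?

6

S1: dominated by S8 (dock doors 25≥9, lease 96≤169, floor area 98≥50, highway distance 12≤23).
S2: not dominated (best dock doors).
S3: not dominated.
S4: dominated by S3 (dock doors 34≥33, lease 300≤430, floor area 91≥85, highway distance 31≤39).
S5: dominated by S8 (dock doors 25≥14, lease 96≤156, floor area 98≥84, highway distance 12≤31).
S6: not dominated (best floor area).
S7: not dominated (best highway distance).
S8: not dominated (best lease).
S9: not dominated.
S10: dominated by S6 (dock doors 20≥5, lease 333≤585, floor area 108≥97, highway distance 23≤28).
Pareto-optimal: S2, S3, S6, S7, S8, S9 → 6.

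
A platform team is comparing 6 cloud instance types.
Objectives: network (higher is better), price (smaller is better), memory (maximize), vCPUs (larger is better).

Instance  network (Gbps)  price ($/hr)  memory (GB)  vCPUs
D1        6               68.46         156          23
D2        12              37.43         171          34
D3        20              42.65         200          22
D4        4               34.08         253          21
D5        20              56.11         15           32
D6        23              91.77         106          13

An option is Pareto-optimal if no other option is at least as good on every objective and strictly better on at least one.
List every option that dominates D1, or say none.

D2: network 12≥6, price 37.43≤68.46, memory 171≥156, vCPUs 34≥23 — dominates D1.
Others (D3, D4, D5, D6) are each worse than D1 on at least one objective.

D2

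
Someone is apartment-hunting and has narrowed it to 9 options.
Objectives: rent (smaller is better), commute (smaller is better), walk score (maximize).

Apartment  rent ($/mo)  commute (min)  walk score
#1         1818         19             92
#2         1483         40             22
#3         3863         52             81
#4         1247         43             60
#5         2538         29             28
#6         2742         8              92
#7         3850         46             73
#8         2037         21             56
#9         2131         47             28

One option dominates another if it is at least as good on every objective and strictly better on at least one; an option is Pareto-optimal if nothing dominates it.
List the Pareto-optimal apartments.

#1: not dominated.
#2: not dominated.
#3: dominated by #1 (rent 1818≤3863, commute 19≤52, walk score 92≥81).
#4: not dominated (best rent).
#5: dominated by #1 (rent 1818≤2538, commute 19≤29, walk score 92≥28).
#6: not dominated (best commute).
#7: dominated by #1 (rent 1818≤3850, commute 19≤46, walk score 92≥73).
#8: dominated by #1 (rent 1818≤2037, commute 19≤21, walk score 92≥56).
#9: dominated by #1 (rent 1818≤2131, commute 19≤47, walk score 92≥28).

#1, #2, #4, #6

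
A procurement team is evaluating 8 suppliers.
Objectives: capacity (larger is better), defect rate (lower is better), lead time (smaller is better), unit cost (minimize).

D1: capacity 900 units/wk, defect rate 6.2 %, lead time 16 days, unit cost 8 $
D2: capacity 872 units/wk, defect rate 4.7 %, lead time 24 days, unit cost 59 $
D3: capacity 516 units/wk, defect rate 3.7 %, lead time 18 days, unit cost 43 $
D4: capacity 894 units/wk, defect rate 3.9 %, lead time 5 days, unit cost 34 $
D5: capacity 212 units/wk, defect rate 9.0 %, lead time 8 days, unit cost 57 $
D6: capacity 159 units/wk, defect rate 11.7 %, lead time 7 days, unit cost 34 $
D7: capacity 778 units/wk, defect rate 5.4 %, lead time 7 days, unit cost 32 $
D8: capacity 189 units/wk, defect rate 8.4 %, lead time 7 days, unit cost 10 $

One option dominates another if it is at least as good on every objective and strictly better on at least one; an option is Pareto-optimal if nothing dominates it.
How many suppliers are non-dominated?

D1: not dominated (best capacity).
D2: dominated by D4 (capacity 894≥872, defect rate 3.9≤4.7, lead time 5≤24, unit cost 34≤59).
D3: not dominated (best defect rate).
D4: not dominated (best lead time).
D5: dominated by D4 (capacity 894≥212, defect rate 3.9≤9.0, lead time 5≤8, unit cost 34≤57).
D6: dominated by D4 (capacity 894≥159, defect rate 3.9≤11.7, lead time 5≤7, unit cost 34≤34).
D7: not dominated.
D8: not dominated.
Pareto-optimal: D1, D3, D4, D7, D8 → 5.

5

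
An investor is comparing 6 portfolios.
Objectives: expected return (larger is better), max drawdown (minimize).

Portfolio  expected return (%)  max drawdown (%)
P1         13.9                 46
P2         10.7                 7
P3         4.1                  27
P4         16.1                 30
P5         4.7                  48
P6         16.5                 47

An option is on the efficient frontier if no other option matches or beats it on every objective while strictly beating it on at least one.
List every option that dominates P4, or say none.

P1: worse on expected return (13.9 vs 16.1).
P2: worse on expected return (10.7 vs 16.1).
P3: worse on expected return (4.1 vs 16.1).
P5: worse on expected return (4.7 vs 16.1).
P6: worse on max drawdown (47 vs 30).
No option dominates P4.

none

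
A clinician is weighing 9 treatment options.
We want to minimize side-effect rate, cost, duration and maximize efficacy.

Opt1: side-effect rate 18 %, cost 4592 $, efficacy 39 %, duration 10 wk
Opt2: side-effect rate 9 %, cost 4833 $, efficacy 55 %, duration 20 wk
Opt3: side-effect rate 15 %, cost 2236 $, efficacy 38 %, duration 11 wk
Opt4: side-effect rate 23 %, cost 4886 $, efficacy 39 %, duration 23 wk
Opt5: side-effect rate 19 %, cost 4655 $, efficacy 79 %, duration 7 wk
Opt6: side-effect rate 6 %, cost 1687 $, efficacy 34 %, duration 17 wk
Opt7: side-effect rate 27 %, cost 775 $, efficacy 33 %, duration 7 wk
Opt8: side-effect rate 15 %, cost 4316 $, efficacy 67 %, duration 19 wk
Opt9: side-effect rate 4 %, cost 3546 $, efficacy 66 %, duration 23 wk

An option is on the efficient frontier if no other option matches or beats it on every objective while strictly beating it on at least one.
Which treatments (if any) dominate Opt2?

Opt1: worse on side-effect rate (18 vs 9).
Opt3: worse on side-effect rate (15 vs 9).
Opt4: worse on side-effect rate (23 vs 9).
Opt5: worse on side-effect rate (19 vs 9).
Opt6: worse on efficacy (34 vs 55).
Opt7: worse on side-effect rate (27 vs 9).
Opt8: worse on side-effect rate (15 vs 9).
Opt9: worse on duration (23 vs 20).
No option dominates Opt2.

none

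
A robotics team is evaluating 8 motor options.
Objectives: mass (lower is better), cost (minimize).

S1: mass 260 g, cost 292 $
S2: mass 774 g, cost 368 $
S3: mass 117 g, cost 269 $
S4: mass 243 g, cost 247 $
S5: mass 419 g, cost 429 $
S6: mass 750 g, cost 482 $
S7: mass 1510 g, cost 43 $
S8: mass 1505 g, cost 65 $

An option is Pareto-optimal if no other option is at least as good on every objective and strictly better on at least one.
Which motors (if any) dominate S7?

S1: worse on cost (292 vs 43).
S2: worse on cost (368 vs 43).
S3: worse on cost (269 vs 43).
S4: worse on cost (247 vs 43).
S5: worse on cost (429 vs 43).
S6: worse on cost (482 vs 43).
S8: worse on cost (65 vs 43).
No option dominates S7.

none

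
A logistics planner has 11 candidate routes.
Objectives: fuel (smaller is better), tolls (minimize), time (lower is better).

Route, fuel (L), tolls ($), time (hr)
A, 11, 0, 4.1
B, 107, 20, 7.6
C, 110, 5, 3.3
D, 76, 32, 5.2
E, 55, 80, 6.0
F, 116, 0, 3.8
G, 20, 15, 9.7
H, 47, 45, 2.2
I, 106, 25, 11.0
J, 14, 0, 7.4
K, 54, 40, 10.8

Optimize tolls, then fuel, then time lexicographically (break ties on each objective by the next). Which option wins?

First minimize tolls: best is 0, kept {A, F, J}.
Then minimize fuel: best is 11, kept {A}.

A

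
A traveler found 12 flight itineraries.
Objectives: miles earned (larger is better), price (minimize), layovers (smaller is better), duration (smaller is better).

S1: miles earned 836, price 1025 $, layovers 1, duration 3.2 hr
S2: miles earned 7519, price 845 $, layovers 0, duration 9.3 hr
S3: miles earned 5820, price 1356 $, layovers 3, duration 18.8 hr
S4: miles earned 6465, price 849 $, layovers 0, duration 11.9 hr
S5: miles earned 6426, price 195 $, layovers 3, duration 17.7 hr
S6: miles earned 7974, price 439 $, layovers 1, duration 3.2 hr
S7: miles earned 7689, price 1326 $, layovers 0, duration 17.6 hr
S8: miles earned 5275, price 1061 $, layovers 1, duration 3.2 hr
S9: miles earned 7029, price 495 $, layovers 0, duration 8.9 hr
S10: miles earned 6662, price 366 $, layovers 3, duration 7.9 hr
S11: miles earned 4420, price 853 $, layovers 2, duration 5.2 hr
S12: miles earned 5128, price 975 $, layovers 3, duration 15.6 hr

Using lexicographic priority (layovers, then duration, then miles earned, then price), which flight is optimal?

First minimize layovers: best is 0, kept {S2, S4, S7, S9}.
Then minimize duration: best is 8.9, kept {S9}.

S9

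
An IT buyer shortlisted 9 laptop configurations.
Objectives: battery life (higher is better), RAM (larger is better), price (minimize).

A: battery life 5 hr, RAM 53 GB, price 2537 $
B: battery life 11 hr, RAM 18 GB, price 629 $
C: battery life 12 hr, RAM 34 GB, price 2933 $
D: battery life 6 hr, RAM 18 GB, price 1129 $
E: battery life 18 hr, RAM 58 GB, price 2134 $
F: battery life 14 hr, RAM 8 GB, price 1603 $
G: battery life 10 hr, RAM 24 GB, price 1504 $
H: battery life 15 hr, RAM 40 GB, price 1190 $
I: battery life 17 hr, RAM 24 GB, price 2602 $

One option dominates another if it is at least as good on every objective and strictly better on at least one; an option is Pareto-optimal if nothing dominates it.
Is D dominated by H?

No

H vs D: H is worse on price (1190 vs 1129), so it does not dominate D.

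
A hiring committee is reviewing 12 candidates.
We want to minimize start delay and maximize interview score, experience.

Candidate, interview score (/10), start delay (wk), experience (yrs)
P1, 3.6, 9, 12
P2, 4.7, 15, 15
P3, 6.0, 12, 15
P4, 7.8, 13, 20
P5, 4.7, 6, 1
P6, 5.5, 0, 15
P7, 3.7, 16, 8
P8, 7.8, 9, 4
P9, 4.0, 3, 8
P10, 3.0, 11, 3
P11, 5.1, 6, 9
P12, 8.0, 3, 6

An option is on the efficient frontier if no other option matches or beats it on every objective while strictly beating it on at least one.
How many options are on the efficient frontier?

P1: dominated by P6 (interview score 5.5≥3.6, start delay 0≤9, experience 15≥12).
P2: dominated by P3 (interview score 6.0≥4.7, start delay 12≤15, experience 15≥15).
P3: not dominated.
P4: not dominated (best experience).
P5: dominated by P6 (interview score 5.5≥4.7, start delay 0≤6, experience 15≥1).
P6: not dominated (best start delay).
P7: dominated by P2 (interview score 4.7≥3.7, start delay 15≤16, experience 15≥8).
P8: dominated by P12 (interview score 8.0≥7.8, start delay 3≤9, experience 6≥4).
P9: dominated by P6 (interview score 5.5≥4.0, start delay 0≤3, experience 15≥8).
P10: dominated by P1 (interview score 3.6≥3.0, start delay 9≤11, experience 12≥3).
P11: dominated by P6 (interview score 5.5≥5.1, start delay 0≤6, experience 15≥9).
P12: not dominated (best interview score).
Pareto-optimal: P3, P4, P6, P12 → 4.

4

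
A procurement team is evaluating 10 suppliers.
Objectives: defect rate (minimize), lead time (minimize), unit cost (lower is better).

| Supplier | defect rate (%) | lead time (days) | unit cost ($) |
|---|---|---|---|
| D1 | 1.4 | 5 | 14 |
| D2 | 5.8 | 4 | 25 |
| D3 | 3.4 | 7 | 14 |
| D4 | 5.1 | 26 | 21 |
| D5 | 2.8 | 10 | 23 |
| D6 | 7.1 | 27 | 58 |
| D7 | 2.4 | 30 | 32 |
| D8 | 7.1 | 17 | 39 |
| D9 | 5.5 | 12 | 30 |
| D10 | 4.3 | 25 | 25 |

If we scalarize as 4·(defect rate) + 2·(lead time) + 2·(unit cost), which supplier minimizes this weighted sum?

D1: 4·1.4 + 2·5 + 2·14 = 43.6
D2: 4·5.8 + 2·4 + 2·25 = 81.2
D3: 4·3.4 + 2·7 + 2·14 = 55.6
D4: 4·5.1 + 2·26 + 2·21 = 114.4
D5: 4·2.8 + 2·10 + 2·23 = 77.2
D6: 4·7.1 + 2·27 + 2·58 = 198.4
D7: 4·2.4 + 2·30 + 2·32 = 133.6
D8: 4·7.1 + 2·17 + 2·39 = 140.4
D9: 4·5.5 + 2·12 + 2·30 = 106.0
D10: 4·4.3 + 2·25 + 2·25 = 117.2
Lowest: D1 at 43.6.

D1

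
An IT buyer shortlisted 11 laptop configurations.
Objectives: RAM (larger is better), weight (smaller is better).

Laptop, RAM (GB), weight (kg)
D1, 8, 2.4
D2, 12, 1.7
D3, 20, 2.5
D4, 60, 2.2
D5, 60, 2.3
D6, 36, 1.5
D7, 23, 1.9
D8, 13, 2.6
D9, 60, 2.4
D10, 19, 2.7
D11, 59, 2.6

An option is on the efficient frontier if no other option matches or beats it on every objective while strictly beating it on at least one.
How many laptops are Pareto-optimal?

D1: dominated by D2 (RAM 12≥8, weight 1.7≤2.4).
D2: dominated by D6 (RAM 36≥12, weight 1.5≤1.7).
D3: dominated by D4 (RAM 60≥20, weight 2.2≤2.5).
D4: not dominated.
D5: dominated by D4 (RAM 60≥60, weight 2.2≤2.3).
D6: not dominated (best weight).
D7: dominated by D6 (RAM 36≥23, weight 1.5≤1.9).
D8: dominated by D3 (RAM 20≥13, weight 2.5≤2.6).
D9: dominated by D4 (RAM 60≥60, weight 2.2≤2.4).
D10: dominated by D3 (RAM 20≥19, weight 2.5≤2.7).
D11: dominated by D4 (RAM 60≥59, weight 2.2≤2.6).
Pareto-optimal: D4, D6 → 2.

2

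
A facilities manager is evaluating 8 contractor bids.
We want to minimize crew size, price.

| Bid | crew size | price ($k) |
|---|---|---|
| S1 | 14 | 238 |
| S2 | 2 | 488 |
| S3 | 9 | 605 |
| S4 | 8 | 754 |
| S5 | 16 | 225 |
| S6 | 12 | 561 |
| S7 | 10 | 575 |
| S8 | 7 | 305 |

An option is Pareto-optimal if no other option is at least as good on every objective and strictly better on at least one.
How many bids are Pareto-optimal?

S1: not dominated.
S2: not dominated (best crew size).
S3: dominated by S2 (crew size 2≤9, price 488≤605).
S4: dominated by S2 (crew size 2≤8, price 488≤754).
S5: not dominated (best price).
S6: dominated by S2 (crew size 2≤12, price 488≤561).
S7: dominated by S2 (crew size 2≤10, price 488≤575).
S8: not dominated.
Pareto-optimal: S1, S2, S5, S8 → 4.

4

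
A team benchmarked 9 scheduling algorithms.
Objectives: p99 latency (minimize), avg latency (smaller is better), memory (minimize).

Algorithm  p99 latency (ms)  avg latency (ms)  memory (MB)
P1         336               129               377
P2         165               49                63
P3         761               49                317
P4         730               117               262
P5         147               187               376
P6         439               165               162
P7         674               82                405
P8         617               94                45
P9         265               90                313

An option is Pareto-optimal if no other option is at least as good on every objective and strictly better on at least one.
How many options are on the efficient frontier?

P1: dominated by P2 (p99 latency 165≤336, avg latency 49≤129, memory 63≤377).
P2: not dominated.
P3: dominated by P2 (p99 latency 165≤761, avg latency 49≤49, memory 63≤317).
P4: dominated by P2 (p99 latency 165≤730, avg latency 49≤117, memory 63≤262).
P5: not dominated (best p99 latency).
P6: dominated by P2 (p99 latency 165≤439, avg latency 49≤165, memory 63≤162).
P7: dominated by P2 (p99 latency 165≤674, avg latency 49≤82, memory 63≤405).
P8: not dominated (best memory).
P9: dominated by P2 (p99 latency 165≤265, avg latency 49≤90, memory 63≤313).
Pareto-optimal: P2, P5, P8 → 3.

3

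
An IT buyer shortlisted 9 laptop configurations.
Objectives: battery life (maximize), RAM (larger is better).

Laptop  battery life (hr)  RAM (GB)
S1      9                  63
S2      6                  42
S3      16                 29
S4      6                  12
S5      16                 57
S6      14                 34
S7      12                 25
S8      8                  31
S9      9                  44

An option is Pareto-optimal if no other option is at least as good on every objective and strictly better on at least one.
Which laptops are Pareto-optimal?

S1: not dominated (best RAM).
S2: dominated by S1 (battery life 9≥6, RAM 63≥42).
S3: dominated by S5 (battery life 16≥16, RAM 57≥29).
S4: dominated by S1 (battery life 9≥6, RAM 63≥12).
S5: not dominated.
S6: dominated by S5 (battery life 16≥14, RAM 57≥34).
S7: dominated by S3 (battery life 16≥12, RAM 29≥25).
S8: dominated by S1 (battery life 9≥8, RAM 63≥31).
S9: dominated by S1 (battery life 9≥9, RAM 63≥44).

S1, S5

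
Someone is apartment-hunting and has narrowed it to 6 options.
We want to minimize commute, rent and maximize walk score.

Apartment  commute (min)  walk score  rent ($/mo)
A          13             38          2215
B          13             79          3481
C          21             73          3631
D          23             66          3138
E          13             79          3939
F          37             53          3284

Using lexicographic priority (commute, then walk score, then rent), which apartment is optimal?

B

First minimize commute: best is 13, kept {A, B, E}.
Then maximize walk score: best is 79, kept {B, E}.
Then minimize rent: best is 3481, kept {B}.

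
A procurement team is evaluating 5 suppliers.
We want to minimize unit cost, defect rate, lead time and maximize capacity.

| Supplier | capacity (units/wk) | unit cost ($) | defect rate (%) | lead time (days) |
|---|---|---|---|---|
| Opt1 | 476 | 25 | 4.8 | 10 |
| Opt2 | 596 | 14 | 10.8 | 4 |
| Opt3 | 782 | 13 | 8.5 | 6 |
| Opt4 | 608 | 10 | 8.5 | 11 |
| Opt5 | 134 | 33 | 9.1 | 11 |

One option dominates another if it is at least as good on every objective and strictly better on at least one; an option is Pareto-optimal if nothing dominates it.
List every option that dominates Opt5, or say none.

Opt1: capacity 476≥134, unit cost 25≤33, defect rate 4.8≤9.1, lead time 10≤11 — dominates Opt5.
Opt3: capacity 782≥134, unit cost 13≤33, defect rate 8.5≤9.1, lead time 6≤11 — dominates Opt5.
Opt4: capacity 608≥134, unit cost 10≤33, defect rate 8.5≤9.1, lead time 11≤11 — dominates Opt5.
Others (Opt2) are each worse than Opt5 on at least one objective.

Opt1, Opt3, Opt4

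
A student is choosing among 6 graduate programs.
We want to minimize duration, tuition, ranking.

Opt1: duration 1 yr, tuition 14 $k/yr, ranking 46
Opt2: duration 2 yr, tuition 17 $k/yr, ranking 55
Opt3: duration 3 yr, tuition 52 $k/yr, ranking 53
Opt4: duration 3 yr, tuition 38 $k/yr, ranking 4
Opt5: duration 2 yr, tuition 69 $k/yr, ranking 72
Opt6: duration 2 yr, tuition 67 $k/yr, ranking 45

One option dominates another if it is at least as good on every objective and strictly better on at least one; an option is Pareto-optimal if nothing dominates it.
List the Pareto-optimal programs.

Opt1, Opt4, Opt6

Opt1: not dominated (best duration).
Opt2: dominated by Opt1 (duration 1≤2, tuition 14≤17, ranking 46≤55).
Opt3: dominated by Opt1 (duration 1≤3, tuition 14≤52, ranking 46≤53).
Opt4: not dominated (best ranking).
Opt5: dominated by Opt1 (duration 1≤2, tuition 14≤69, ranking 46≤72).
Opt6: not dominated.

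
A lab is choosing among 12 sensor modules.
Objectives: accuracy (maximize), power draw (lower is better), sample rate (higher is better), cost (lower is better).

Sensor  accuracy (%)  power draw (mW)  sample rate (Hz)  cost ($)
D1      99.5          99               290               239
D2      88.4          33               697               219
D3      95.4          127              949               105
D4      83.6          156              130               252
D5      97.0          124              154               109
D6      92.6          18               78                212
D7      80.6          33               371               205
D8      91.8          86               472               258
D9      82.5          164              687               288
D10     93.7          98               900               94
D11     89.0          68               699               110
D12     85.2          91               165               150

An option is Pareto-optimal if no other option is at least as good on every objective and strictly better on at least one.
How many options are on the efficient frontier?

D1: not dominated (best accuracy).
D2: not dominated.
D3: not dominated (best sample rate).
D4: dominated by D1 (accuracy 99.5≥83.6, power draw 99≤156, sample rate 290≥130, cost 239≤252).
D5: not dominated.
D6: not dominated (best power draw).
D7: not dominated.
D8: not dominated.
D9: dominated by D2 (accuracy 88.4≥82.5, power draw 33≤164, sample rate 697≥687, cost 219≤288).
D10: not dominated (best cost).
D11: not dominated.
D12: dominated by D11 (accuracy 89.0≥85.2, power draw 68≤91, sample rate 699≥165, cost 110≤150).
Pareto-optimal: D1, D2, D3, D5, D6, D7, D8, D10, D11 → 9.

9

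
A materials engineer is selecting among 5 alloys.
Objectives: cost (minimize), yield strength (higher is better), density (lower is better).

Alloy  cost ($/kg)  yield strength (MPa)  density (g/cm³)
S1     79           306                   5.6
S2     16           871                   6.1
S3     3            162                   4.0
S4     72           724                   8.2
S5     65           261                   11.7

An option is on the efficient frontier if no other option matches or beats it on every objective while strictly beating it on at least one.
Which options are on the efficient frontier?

S1: not dominated.
S2: not dominated (best yield strength).
S3: not dominated (best cost).
S4: dominated by S2 (cost 16≤72, yield strength 871≥724, density 6.1≤8.2).
S5: dominated by S2 (cost 16≤65, yield strength 871≥261, density 6.1≤11.7).

S1, S2, S3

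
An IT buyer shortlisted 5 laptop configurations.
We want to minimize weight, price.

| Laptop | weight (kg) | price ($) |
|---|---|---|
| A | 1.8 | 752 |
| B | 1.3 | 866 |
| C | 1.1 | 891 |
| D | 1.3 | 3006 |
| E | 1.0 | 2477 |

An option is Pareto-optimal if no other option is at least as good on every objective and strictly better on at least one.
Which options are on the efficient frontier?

A: not dominated (best price).
B: not dominated.
C: not dominated.
D: dominated by B (weight 1.3≤1.3, price 866≤3006).
E: not dominated (best weight).

A, B, C, E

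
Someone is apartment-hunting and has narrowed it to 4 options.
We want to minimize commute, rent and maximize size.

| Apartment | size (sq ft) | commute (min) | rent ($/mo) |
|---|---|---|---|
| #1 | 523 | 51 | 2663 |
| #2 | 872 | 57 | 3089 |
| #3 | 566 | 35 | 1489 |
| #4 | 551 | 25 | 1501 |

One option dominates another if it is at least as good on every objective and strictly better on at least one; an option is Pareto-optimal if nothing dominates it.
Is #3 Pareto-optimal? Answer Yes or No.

#1: worse on size (523 vs 566).
#2: worse on commute (57 vs 35).
#4: worse on size (551 vs 566).
No option is at least as good as #3 on every objective and strictly better on one.

Yes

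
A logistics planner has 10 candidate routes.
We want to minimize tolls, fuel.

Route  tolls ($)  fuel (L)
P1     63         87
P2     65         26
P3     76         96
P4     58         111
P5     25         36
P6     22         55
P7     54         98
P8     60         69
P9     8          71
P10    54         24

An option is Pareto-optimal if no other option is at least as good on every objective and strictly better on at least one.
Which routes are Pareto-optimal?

P5, P6, P9, P10

P1: dominated by P5 (tolls 25≤63, fuel 36≤87).
P2: dominated by P10 (tolls 54≤65, fuel 24≤26).
P3: dominated by P1 (tolls 63≤76, fuel 87≤96).
P4: dominated by P5 (tolls 25≤58, fuel 36≤111).
P5: not dominated.
P6: not dominated.
P7: dominated by P5 (tolls 25≤54, fuel 36≤98).
P8: dominated by P5 (tolls 25≤60, fuel 36≤69).
P9: not dominated (best tolls).
P10: not dominated (best fuel).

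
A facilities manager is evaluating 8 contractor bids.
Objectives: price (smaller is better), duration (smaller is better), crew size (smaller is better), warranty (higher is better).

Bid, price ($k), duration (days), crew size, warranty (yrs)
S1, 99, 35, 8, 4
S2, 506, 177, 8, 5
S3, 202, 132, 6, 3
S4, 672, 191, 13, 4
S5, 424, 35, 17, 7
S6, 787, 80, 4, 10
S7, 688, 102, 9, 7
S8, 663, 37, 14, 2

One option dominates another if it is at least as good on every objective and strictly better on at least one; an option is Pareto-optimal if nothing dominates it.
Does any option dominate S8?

S1 vs S8: price 99≤663, duration 35≤37, crew size 8≤14, warranty 4≥2 — S1 is at least as good on every objective and strictly better on at least one, so S1 dominates S8.

Yes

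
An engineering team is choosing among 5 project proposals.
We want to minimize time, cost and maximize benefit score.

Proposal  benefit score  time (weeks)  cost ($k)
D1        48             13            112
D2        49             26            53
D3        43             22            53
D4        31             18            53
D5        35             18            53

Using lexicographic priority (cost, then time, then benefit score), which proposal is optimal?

First minimize cost: best is 53, kept {D2, D3, D4, D5}.
Then minimize time: best is 18, kept {D4, D5}.
Then maximize benefit score: best is 35, kept {D5}.

D5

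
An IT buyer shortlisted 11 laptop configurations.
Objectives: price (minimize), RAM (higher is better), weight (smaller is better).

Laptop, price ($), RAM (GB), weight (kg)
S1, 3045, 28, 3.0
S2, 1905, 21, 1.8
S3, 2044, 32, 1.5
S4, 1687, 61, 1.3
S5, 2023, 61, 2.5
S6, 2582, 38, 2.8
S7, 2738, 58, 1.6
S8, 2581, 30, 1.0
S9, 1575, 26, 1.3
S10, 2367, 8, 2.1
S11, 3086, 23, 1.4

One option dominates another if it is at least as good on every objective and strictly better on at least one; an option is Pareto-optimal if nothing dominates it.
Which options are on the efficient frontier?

S4, S8, S9

S1: dominated by S3 (price 2044≤3045, RAM 32≥28, weight 1.5≤3.0).
S2: dominated by S4 (price 1687≤1905, RAM 61≥21, weight 1.3≤1.8).
S3: dominated by S4 (price 1687≤2044, RAM 61≥32, weight 1.3≤1.5).
S4: not dominated.
S5: dominated by S4 (price 1687≤2023, RAM 61≥61, weight 1.3≤2.5).
S6: dominated by S4 (price 1687≤2582, RAM 61≥38, weight 1.3≤2.8).
S7: dominated by S4 (price 1687≤2738, RAM 61≥58, weight 1.3≤1.6).
S8: not dominated (best weight).
S9: not dominated (best price).
S10: dominated by S2 (price 1905≤2367, RAM 21≥8, weight 1.8≤2.1).
S11: dominated by S4 (price 1687≤3086, RAM 61≥23, weight 1.3≤1.4).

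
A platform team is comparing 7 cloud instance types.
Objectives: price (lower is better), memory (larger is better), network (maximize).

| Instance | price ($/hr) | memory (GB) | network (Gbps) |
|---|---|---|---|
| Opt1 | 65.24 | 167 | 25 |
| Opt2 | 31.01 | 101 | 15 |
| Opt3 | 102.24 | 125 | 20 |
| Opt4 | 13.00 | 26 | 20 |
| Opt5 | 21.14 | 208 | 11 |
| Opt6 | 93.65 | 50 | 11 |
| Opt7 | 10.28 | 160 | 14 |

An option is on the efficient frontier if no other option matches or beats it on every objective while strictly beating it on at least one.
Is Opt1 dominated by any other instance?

No

Opt2: worse on memory (101 vs 167).
Opt3: worse on price (102.24 vs 65.24).
Opt4: worse on memory (26 vs 167).
Opt5: worse on network (11 vs 25).
Opt6: worse on price (93.65 vs 65.24).
Opt7: worse on memory (160 vs 167).
No option is at least as good as Opt1 on every objective and strictly better on one.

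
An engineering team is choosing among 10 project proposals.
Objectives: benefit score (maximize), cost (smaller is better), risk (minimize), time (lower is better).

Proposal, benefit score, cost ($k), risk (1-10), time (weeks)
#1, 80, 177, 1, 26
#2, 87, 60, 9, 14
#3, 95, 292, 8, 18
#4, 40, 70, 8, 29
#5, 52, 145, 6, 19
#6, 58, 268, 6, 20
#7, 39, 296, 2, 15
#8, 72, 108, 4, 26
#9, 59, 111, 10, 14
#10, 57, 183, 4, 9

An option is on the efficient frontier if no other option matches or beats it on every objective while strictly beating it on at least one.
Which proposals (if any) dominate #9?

#2

#2: benefit score 87≥59, cost 60≤111, risk 9≤10, time 14≤14 — dominates #9.
Others (#1, #3, #4, #5, #6, #7, #8, #10) are each worse than #9 on at least one objective.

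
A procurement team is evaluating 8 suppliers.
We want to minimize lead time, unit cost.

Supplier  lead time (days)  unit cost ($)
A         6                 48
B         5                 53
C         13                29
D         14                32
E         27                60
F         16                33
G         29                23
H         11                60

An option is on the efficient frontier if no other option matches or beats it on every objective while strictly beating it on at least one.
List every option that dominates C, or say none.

A: worse on unit cost (48 vs 29).
B: worse on unit cost (53 vs 29).
D: worse on lead time (14 vs 13).
E: worse on lead time (27 vs 13).
F: worse on lead time (16 vs 13).
G: worse on lead time (29 vs 13).
H: worse on unit cost (60 vs 29).
No option dominates C.

none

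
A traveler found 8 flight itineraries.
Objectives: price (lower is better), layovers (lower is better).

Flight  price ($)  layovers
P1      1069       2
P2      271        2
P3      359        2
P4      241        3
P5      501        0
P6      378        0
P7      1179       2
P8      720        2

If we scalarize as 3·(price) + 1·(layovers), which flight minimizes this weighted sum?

P4

P1: 3·1069 + 1·2 = 3209
P2: 3·271 + 1·2 = 815
P3: 3·359 + 1·2 = 1079
P4: 3·241 + 1·3 = 726
P5: 3·501 + 1·0 = 1503
P6: 3·378 + 1·0 = 1134
P7: 3·1179 + 1·2 = 3539
P8: 3·720 + 1·2 = 2162
Lowest: P4 at 726.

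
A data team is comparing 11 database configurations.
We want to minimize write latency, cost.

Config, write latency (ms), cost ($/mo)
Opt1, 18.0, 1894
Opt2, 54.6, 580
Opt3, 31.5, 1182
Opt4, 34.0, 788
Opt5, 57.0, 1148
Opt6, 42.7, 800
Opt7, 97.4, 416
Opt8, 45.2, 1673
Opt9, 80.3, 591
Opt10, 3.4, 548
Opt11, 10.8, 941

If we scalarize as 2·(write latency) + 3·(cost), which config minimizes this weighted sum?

Opt7

Opt1: 2·18.0 + 3·1894 = 5718.0
Opt2: 2·54.6 + 3·580 = 1849.2
Opt3: 2·31.5 + 3·1182 = 3609.0
Opt4: 2·34.0 + 3·788 = 2432.0
Opt5: 2·57.0 + 3·1148 = 3558.0
Opt6: 2·42.7 + 3·800 = 2485.4
Opt7: 2·97.4 + 3·416 = 1442.8
Opt8: 2·45.2 + 3·1673 = 5109.4
Opt9: 2·80.3 + 3·591 = 1933.6
Opt10: 2·3.4 + 3·548 = 1650.8
Opt11: 2·10.8 + 3·941 = 2844.6
Lowest: Opt7 at 1442.8.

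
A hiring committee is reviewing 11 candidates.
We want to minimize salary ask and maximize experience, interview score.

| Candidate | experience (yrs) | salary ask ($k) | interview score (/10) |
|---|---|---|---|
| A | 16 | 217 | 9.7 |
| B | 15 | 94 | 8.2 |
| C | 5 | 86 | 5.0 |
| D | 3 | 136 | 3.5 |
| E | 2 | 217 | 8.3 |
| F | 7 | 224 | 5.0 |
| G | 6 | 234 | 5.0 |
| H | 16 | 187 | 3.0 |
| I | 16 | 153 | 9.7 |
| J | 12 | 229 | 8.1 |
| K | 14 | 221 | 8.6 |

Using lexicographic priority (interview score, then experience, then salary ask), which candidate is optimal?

I

First maximize interview score: best is 9.7, kept {A, I}.
Then maximize experience: best is 16, kept {A, I}.
Then minimize salary ask: best is 153, kept {I}.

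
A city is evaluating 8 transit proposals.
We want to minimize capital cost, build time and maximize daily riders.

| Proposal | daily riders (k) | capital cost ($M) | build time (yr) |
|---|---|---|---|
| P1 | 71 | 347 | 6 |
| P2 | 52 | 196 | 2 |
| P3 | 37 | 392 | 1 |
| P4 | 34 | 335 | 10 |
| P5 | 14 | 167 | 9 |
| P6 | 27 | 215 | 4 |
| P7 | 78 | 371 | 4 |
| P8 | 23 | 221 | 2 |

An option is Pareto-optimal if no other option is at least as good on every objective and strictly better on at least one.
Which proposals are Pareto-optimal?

P1: not dominated.
P2: not dominated.
P3: not dominated (best build time).
P4: dominated by P2 (daily riders 52≥34, capital cost 196≤335, build time 2≤10).
P5: not dominated (best capital cost).
P6: dominated by P2 (daily riders 52≥27, capital cost 196≤215, build time 2≤4).
P7: not dominated (best daily riders).
P8: dominated by P2 (daily riders 52≥23, capital cost 196≤221, build time 2≤2).

P1, P2, P3, P5, P7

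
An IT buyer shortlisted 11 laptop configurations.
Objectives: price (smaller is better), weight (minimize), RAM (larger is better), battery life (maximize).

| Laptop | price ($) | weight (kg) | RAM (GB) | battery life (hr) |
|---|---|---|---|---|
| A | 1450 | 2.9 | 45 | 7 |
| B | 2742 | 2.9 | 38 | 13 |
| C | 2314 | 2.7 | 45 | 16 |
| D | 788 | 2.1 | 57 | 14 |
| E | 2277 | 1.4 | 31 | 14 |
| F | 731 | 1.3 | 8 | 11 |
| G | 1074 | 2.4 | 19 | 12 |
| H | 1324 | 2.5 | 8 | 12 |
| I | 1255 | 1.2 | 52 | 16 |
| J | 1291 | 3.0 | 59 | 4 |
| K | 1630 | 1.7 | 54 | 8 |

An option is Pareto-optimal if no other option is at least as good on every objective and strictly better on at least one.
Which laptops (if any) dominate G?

D: price 788≤1074, weight 2.1≤2.4, RAM 57≥19, battery life 14≥12 — dominates G.
Others (A, B, C, E, F, H, I, J, K) are each worse than G on at least one objective.

D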